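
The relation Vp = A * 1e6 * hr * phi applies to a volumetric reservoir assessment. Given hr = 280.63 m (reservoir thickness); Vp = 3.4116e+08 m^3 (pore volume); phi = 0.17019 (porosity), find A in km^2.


A = Vp / (1e6 * hr * phi)
A = 3.4116e+08 / (1e6 * 280.63 * 0.17019)
A = 7.1432 km^2


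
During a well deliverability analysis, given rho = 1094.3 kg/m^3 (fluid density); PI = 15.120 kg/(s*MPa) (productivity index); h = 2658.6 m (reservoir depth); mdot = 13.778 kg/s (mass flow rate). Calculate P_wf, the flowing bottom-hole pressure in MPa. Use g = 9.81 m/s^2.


Step 1: P_i = rho*g*h/1e6 = 1094.3*9.81*2658.6/1e6 = 28.54029 MPa
Step 2: P_wf = P_i - mdot/PI = 28.54029 - 13.778/15.12 = 27.629 MPa
P_wf = 27.629 MPa


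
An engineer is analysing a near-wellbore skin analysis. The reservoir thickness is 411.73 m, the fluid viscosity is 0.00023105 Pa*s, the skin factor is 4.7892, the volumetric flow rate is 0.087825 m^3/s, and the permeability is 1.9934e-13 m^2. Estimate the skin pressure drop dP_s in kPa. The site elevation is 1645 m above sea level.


dP_s = S * q * mu / (2*pi*k*hr) / 1000
dP_s = 4.7892 * 0.087825 * 0.00023105 / (2*pi*1.9934e-13*411.73) / 1000
dP_s = 188.45 kPa


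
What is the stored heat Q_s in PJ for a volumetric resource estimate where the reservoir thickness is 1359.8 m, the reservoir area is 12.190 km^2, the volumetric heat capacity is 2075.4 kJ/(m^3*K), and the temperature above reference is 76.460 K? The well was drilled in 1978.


Step 1: Vr = A*1e6*hr = 12.19*1e6*1359.8 = 1.657596e+10 m^3
Step 2: Q_s = Vr*rhoc*dT/1e12 = 1.657596e+10*2075.4*76.46/1e12 = 2630.4 PJ
Q_s = 2630.4 PJ


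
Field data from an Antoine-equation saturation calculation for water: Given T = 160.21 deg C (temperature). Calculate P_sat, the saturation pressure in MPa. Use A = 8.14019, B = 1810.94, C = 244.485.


P_sat = 10^(A - B/(C + T)) / 760 * 0.101325
P_sat = 10^(8.14019 - 1810.94/(244.485 + 160.21)) / 760 * 0.101325
P_sat = 0.61697 MPa


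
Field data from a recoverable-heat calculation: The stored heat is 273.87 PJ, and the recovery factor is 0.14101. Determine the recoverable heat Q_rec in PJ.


Q_rec = Q_s * RF
Q_rec = 273.87 * 0.14101
Q_rec = 38.618 PJ


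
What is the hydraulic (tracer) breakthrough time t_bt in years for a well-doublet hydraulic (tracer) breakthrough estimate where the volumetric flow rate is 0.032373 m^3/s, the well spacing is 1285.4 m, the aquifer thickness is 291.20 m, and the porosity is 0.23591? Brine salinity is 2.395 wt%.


t_bt = pi * hr * phi * L^2 / (3 * Qv) / (365.25*86400)
t_bt = pi * 291.20 * 0.23591 * 1285.4^2 / (3 * 0.032373) / (365.25*86400)
t_bt = 116.35 years


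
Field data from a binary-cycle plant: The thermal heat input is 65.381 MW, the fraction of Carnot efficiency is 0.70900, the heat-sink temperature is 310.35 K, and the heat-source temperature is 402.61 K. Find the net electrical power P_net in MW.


Step 1: eta = (1 - Tc/Th)*f = (1 - 310.35/402.61)*0.709 = 0.1624707
Step 2: P_net = eta * Q_in = 0.1624707 * 65.381 = 10.622 MW
P_net = 10.622 MW


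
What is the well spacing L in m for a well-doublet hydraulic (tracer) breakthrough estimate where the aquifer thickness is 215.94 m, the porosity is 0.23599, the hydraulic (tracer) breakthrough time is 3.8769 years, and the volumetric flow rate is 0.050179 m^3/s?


L = sqrt(t_bt*365.25*86400*3*Qv / (pi*hr*phi))
L = sqrt(3.8769*365.25*86400*3*0.050179 / (pi*215.94*0.23599))
L = 339.18 m


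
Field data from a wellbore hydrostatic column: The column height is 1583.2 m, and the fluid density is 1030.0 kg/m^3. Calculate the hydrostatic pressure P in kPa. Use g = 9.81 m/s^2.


P = rho * g * h / 1e6
P = 1030.0 * 9.81 * 1583.2 / 1e6
P = 15.99713 MPa
Convert: 15.99713 MPa * 1000.0 = 15997 kPa
P = 15997 kPa


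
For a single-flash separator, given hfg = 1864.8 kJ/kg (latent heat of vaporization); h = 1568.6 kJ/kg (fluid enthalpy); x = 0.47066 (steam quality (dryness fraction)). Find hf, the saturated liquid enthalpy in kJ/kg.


hf = h - x * hfg
hf = 1568.6 - 0.47066 * 1864.8
hf = 690.91 kJ/kg


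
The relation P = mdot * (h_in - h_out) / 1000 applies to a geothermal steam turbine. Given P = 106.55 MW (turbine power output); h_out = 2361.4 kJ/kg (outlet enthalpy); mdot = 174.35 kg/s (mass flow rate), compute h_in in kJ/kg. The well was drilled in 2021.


h_in = h_out + P * 1000 / mdot
h_in = 2361.4 + 106.55 * 1000 / 174.35
h_in = 2972.5 kJ/kg


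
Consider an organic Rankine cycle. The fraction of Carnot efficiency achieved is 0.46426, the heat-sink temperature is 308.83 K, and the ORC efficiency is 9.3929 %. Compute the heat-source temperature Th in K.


Th = Tc / (1 - (eta_orc/100)/f)
Th = 308.83 / (1 - (9.3929/100)/0.46426)
Th = 387.16 K


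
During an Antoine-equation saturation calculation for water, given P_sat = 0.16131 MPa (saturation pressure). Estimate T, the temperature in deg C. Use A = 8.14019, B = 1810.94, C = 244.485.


T = B / (A - log10(P_sat * 760 / 0.101325)) - C
T = 1810.94 / (8.14019 - log10(0.16131 * 760 / 0.101325)) - 244.485
T = 113.59 deg C


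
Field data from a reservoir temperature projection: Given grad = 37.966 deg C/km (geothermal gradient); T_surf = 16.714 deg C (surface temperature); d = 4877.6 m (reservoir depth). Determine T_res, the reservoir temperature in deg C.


T_res = T_surf + grad * d / 1000
T_res = 16.714 + 37.966 * 4877.6 / 1000
T_res = 201.90 deg C


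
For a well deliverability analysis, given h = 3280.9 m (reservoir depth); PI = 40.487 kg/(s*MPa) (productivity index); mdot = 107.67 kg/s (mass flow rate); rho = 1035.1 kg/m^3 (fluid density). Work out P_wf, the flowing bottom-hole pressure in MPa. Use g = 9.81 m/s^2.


Step 1: P_i = rho*g*h/1e6 = 1035.1*9.81*3280.9/1e6 = 33.31534 MPa
Step 2: P_wf = P_i - mdot/PI = 33.31534 - 107.67/40.487 = 30.656 MPa
P_wf = 30.656 MPa


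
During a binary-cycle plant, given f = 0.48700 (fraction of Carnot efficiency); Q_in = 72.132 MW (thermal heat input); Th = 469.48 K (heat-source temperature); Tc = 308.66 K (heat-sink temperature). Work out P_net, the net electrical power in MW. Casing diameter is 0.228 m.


Step 1: eta = (1 - Tc/Th)*f = (1 - 308.66/469.48)*0.487 = 0.1668215
Step 2: P_net = eta * Q_in = 0.1668215 * 72.132 = 12.033 MW
P_net = 12.033 MW


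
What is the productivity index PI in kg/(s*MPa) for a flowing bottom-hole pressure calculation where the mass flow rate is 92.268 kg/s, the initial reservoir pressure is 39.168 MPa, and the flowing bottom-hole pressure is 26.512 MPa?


PI = mdot / (P_i - P_wf)
PI = 92.268 / (39.168 - 26.512)
PI = 7.2905 kg/(s*MPa)


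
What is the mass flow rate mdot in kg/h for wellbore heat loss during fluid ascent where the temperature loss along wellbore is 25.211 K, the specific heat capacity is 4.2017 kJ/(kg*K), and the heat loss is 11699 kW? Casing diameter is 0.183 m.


mdot = Q_loss / (cp * dT)
mdot = 11699 / (4.2017 * 25.211)
mdot = 110.4418 kg/s
Convert: 110.4418 kg/s * 3600.0 = 3.9759e+05 kg/h
mdot = 3.9759e+05 kg/h


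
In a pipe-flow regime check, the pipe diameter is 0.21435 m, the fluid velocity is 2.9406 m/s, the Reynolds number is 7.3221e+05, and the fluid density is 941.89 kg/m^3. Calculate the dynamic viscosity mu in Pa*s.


mu = rho * vel * D / Re
mu = 941.89 * 2.9406 * 0.21435 / 7.3221e+05
mu = 0.00081082 Pa*s


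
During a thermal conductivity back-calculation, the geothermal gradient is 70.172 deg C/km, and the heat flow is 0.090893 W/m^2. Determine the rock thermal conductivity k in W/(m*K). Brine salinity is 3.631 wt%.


k = q / (grad / 1000)
k = 0.090893 / (70.172 / 1000)
k = 1.2953 W/(m*K)


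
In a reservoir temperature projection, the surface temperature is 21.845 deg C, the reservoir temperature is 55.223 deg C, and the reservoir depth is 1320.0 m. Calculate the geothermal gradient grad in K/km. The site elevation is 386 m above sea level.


grad = (T_res - T_surf) / d * 1000
grad = (55.223 - 21.845) / 1320.0 * 1000
grad = 25.28636 deg C/km
Convert: 25.28636 deg C/km * 1.0 = 25.286 K/km
grad = 25.286 K/km


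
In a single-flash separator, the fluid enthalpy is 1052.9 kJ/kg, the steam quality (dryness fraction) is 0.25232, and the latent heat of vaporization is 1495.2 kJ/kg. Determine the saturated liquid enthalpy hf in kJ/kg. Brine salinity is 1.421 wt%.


hf = h - x * hfg
hf = 1052.9 - 0.25232 * 1495.2
hf = 675.63 kJ/kg


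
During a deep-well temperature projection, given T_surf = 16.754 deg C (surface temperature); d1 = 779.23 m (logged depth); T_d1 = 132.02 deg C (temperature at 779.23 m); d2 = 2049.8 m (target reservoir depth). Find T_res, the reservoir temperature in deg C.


Step 1: grad = (T_d1 - T_surf)/d1 * 1000 = (132.02 - 16.754)/779.23 * 1000 = 147.9229 deg C/km
Step 2: T_res = T_surf + grad*d2/1000 = 16.754 + 147.9229*2049.8/1000 = 319.97 deg C
T_res = 319.97 deg C


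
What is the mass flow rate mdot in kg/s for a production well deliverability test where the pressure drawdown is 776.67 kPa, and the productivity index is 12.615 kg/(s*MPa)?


mdot = PI * dP / 1000
mdot = 12.615 * 776.67 / 1000
mdot = 9.7977 kg/s


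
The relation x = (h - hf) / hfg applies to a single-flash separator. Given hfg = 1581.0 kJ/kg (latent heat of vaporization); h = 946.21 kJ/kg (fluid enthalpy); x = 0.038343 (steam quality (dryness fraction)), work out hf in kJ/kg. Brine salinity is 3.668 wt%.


hf = h - x * hfg
hf = 946.21 - 0.038343 * 1581.0
hf = 885.59 kJ/kg


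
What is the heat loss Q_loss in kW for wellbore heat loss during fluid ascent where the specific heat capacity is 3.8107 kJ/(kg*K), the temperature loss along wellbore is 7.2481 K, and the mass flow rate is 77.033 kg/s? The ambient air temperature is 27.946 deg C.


Q_loss = mdot * cp * dT
Q_loss = 77.033 * 3.8107 * 7.2481
Q_loss = 2127.7 kW


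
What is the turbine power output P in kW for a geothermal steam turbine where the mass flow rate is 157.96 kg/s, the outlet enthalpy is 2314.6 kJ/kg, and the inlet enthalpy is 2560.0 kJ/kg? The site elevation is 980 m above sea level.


P = mdot * (h_in - h_out) / 1000
P = 157.96 * (2560.0 - 2314.6) / 1000
P = 38.76338 MW
Convert: 38.76338 MW * 1000.0 = 38763 kW
P = 38763 kW


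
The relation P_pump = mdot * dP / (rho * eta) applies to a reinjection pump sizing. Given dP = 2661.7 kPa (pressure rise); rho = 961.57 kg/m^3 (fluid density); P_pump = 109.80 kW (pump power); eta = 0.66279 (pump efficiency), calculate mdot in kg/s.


mdot = P_pump * rho * eta / dP
mdot = 109.80 * 961.57 * 0.66279 / 2661.7
mdot = 26.291 kg/s


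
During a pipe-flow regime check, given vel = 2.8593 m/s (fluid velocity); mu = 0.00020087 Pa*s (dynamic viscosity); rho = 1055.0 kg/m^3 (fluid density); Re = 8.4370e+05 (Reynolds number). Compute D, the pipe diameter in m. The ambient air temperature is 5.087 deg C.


D = Re * mu / (rho * vel)
D = 8.4370e+05 * 0.00020087 / (1055.0 * 2.8593)
D = 0.056181 m


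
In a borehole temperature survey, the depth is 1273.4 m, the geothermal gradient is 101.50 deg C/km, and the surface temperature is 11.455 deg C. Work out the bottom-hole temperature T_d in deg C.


T_d = T_surf + grad * d / 1000
T_d = 11.455 + 101.50 * 1273.4 / 1000
T_d = 140.71 deg C


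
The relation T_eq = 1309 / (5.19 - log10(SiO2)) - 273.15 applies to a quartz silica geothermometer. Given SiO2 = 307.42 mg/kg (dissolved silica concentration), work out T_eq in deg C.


T_eq = 1309 / (5.19 - log10(SiO2)) - 273.15
T_eq = 1309 / (5.19 - log10(307.42)) - 273.15
T_eq = 211.26 deg C


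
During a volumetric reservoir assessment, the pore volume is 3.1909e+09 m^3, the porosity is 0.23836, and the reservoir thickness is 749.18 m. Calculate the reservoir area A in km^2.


A = Vp / (1e6 * hr * phi)
A = 3.1909e+09 / (1e6 * 749.18 * 0.23836)
A = 17.869 km^2


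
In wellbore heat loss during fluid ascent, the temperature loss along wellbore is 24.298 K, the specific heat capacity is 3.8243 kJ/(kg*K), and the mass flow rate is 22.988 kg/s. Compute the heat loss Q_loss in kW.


Q_loss = mdot * cp * dT
Q_loss = 22.988 * 3.8243 * 24.298
Q_loss = 2136.1 kW


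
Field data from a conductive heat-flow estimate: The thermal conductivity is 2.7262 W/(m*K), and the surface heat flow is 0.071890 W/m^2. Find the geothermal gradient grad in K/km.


grad = q * 1000 / k
grad = 0.071890 * 1000 / 2.7262
grad = 26.37004 deg C/km
Convert: 26.37004 deg C/km * 1.0 = 26.370 K/km
grad = 26.370 K/km


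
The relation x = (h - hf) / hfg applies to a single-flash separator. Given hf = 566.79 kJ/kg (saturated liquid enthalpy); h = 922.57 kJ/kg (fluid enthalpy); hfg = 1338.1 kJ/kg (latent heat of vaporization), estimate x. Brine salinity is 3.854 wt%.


x = (h - hf) / hfg
x = (922.57 - 566.79) / 1338.1
x = 0.26588


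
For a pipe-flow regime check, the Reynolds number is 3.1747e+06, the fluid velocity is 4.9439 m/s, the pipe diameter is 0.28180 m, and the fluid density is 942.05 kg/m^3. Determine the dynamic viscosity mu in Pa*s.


mu = rho * vel * D / Re
mu = 942.05 * 4.9439 * 0.28180 / 3.1747e+06
mu = 0.00041341 Pa*s


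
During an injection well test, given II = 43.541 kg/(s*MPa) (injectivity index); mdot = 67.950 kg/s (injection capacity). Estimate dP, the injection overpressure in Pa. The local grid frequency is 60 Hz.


dP = mdot * 1000 / II
dP = 67.950 * 1000 / 43.541
dP = 1560.598 kPa
Convert: 1560.598 kPa * 1000.0 = 1.5606e+06 Pa
dP = 1.5606e+06 Pa


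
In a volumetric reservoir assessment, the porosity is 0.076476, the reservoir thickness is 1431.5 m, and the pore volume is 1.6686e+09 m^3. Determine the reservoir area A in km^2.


A = Vp / (1e6 * hr * phi)
A = 1.6686e+09 / (1e6 * 1431.5 * 0.076476)
A = 15.242 km^2


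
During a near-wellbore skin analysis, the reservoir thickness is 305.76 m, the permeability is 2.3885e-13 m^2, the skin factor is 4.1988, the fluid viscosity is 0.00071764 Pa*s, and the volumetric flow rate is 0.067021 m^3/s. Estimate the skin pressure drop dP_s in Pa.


dP_s = S * q * mu / (2*pi*k*hr) / 1000
dP_s = 4.1988 * 0.067021 * 0.00071764 / (2*pi*2.3885e-13*305.76) / 1000
dP_s = 440.1057 kPa
Convert: 440.1057 kPa * 1000.0 = 4.4011e+05 Pa
dP_s = 4.4011e+05 Pa


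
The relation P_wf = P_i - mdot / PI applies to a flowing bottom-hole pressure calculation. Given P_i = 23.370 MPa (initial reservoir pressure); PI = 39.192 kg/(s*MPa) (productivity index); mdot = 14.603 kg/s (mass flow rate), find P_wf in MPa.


P_wf = P_i - mdot / PI
P_wf = 23.370 - 14.603 / 39.192
P_wf = 22.997 MPa


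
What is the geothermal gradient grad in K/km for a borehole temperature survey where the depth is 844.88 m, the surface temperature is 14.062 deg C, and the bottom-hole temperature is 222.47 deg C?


grad = (T_d - T_surf) / d * 1000
grad = (222.47 - 14.062) / 844.88 * 1000
grad = 246.6717 deg C/km
Convert: 246.6717 deg C/km * 1.0 = 246.67 K/km
grad = 246.67 K/km


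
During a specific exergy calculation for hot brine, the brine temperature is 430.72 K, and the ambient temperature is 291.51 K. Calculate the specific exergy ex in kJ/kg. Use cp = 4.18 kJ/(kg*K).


ex = cp * ((T_b - T_0) - T_0 * ln(T_b/T_0))
ex = 4.18 * ((430.72 - 291.51) - 291.51 * ln(430.72/291.51))
ex = 106.21 kJ/kg


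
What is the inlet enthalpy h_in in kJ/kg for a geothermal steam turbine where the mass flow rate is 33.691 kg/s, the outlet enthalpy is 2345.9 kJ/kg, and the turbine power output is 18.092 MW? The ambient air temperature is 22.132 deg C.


h_in = h_out + P * 1000 / mdot
h_in = 2345.9 + 18.092 * 1000 / 33.691
h_in = 2882.9 kJ/kg


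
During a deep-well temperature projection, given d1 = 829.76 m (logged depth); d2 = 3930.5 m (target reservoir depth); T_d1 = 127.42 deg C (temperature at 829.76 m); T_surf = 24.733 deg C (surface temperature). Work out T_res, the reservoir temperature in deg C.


Step 1: grad = (T_d1 - T_surf)/d1 * 1000 = (127.42 - 24.733)/829.76 * 1000 = 123.7551 deg C/km
Step 2: T_res = T_surf + grad*d2/1000 = 24.733 + 123.7551*3930.5/1000 = 511.15 deg C
T_res = 511.15 deg C


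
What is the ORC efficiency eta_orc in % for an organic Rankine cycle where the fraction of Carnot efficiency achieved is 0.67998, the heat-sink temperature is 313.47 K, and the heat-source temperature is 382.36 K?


eta_orc = (1 - Tc/Th) * f * 100
eta_orc = (1 - 313.47/382.36) * 0.67998 * 100
eta_orc = 12.251 %


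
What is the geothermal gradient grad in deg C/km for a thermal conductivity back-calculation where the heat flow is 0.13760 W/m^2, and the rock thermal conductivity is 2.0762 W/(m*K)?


grad = q / k * 1000
grad = 0.13760 / 2.0762 * 1000
grad = 66.275 deg C/km


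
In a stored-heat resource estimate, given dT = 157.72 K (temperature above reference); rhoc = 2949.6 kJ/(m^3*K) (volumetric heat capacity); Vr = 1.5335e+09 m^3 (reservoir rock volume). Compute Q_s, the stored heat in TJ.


Q_s = Vr * rhoc * dT / 1e12
Q_s = 1.5335e+09 * 2949.6 * 157.72 / 1e12
Q_s = 713.4009 PJ
Convert: 713.4009 PJ * 1000.0 = 7.1340e+05 TJ
Q_s = 7.1340e+05 TJ


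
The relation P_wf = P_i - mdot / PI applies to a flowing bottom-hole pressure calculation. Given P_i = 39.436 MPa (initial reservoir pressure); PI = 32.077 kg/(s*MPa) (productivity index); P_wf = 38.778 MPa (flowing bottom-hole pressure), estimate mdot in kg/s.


mdot = (P_i - P_wf) * PI
mdot = (39.436 - 38.778) * 32.077
mdot = 21.107 kg/s


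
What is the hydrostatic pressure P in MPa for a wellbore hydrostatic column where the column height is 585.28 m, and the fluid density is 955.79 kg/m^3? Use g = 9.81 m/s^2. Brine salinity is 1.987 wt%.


P = rho * g * h / 1e6
P = 955.79 * 9.81 * 585.28 / 1e6
P = 5.4878 MPa


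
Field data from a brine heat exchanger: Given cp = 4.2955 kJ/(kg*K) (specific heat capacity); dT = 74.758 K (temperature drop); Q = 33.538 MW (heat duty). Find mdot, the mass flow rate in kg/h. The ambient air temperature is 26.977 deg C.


mdot = Q * 1000 / (cp * dT)
mdot = 33.538 * 1000 / (4.2955 * 74.758)
mdot = 104.4397 kg/s
Convert: 104.4397 kg/s * 3600.0 = 3.7598e+05 kg/h
mdot = 3.7598e+05 kg/h


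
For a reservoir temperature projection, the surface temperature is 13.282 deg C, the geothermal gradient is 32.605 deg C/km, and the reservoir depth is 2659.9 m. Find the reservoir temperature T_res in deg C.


T_res = T_surf + grad * d / 1000
T_res = 13.282 + 32.605 * 2659.9 / 1000
T_res = 100.01 deg C


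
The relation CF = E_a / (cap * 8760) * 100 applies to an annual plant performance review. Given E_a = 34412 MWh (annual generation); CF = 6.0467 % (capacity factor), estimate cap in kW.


cap = E_a / (CF/100 * 8760)
cap = 34412 / (6.0467/100 * 8760)
cap = 64.96619 MW
Convert: 64.96619 MW * 1000.0 = 64966 kW
cap = 64966 kW


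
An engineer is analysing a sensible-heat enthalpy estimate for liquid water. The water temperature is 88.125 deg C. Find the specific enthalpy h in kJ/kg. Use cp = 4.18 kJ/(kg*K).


h = cp * T
h = 4.18 * 88.125
h = 368.36 kJ/kg


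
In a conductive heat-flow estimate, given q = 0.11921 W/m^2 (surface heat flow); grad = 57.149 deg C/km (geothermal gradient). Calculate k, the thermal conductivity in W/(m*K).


k = q * 1000 / grad
k = 0.11921 * 1000 / 57.149
k = 2.0860 W/(m*K)


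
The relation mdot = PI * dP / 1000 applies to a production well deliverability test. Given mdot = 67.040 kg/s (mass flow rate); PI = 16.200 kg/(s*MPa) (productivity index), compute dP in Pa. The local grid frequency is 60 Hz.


dP = mdot * 1000 / PI
dP = 67.040 * 1000 / 16.200
dP = 4138.272 kPa
Convert: 4138.272 kPa * 1000.0 = 4.1383e+06 Pa
dP = 4.1383e+06 Pa


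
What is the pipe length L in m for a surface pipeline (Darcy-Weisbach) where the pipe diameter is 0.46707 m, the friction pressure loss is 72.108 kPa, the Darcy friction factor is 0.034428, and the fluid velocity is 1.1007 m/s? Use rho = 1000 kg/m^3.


L = dP*1000*D / (f*rho*vel^2/2)
L = 72.108*1000*0.46707 / (0.034428*1000*1.1007^2/2)
L = 1614.9 m


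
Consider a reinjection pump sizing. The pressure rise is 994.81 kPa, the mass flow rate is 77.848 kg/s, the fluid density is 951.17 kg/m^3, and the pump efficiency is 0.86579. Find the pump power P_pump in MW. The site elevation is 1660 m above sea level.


P_pump = mdot * dP / (rho * eta)
P_pump = 77.848 * 994.81 / (951.17 * 0.86579)
P_pump = 94.04093 kW
Convert: 94.04093 kW * 0.001 = 0.094041 MW
P_pump = 0.094041 MW


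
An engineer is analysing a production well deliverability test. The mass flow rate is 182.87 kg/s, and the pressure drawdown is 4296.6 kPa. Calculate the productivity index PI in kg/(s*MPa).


PI = mdot * 1000 / dP
PI = 182.87 * 1000 / 4296.6
PI = 42.562 kg/(s*MPa)


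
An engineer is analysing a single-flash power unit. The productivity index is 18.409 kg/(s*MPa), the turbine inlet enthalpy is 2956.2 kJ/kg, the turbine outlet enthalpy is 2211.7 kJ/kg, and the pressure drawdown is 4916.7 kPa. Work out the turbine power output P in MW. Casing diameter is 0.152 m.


Step 1: mdot = PI * dP / 1000 = 18.409 * 4916.7 / 1000 = 90.51153 kg/s
Step 2: P = mdot*(h_in - h_out)/1000 = 90.51153*(2956.2 - 2211.7)/1000 = 67.386 MW
P = 67.386 MW


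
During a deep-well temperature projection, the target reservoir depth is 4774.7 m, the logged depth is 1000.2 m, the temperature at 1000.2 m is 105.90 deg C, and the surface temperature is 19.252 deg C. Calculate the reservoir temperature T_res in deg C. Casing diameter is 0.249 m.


Step 1: grad = (T_d1 - T_surf)/d1 * 1000 = (105.9 - 19.252)/1000.2 * 1000 = 86.63067 deg C/km
Step 2: T_res = T_surf + grad*d2/1000 = 19.252 + 86.63067*4774.7/1000 = 432.89 deg C
T_res = 432.89 deg C


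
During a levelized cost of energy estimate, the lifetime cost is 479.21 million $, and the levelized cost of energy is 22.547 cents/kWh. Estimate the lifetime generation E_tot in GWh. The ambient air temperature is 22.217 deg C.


E_tot = C_tot / LCOE * 100
E_tot = 479.21 / 22.547 * 100
E_tot = 2125.4 GWh


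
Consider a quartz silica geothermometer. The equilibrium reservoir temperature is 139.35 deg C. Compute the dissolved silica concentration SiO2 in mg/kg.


SiO2 = 10^(5.19 - 1309/(T_eq + 273.15))
SiO2 = 10^(5.19 - 1309/(139.35 + 273.15))
SiO2 = 103.91 mg/kg


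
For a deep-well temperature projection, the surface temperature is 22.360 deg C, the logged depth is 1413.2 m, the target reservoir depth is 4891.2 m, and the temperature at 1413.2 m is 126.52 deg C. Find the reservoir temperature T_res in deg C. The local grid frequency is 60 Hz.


Step 1: grad = (T_d1 - T_surf)/d1 * 1000 = (126.52 - 22.36)/1413.2 * 1000 = 73.70507 deg C/km
Step 2: T_res = T_surf + grad*d2/1000 = 22.36 + 73.70507*4891.2/1000 = 382.87 deg C
T_res = 382.87 deg C


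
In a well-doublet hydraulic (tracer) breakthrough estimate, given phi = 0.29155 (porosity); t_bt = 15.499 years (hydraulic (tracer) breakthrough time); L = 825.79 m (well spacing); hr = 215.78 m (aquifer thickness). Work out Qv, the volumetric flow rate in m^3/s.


Qv = pi*hr*phi*L^2 / (3*t_bt*365.25*86400)
Qv = pi*215.78*0.29155*825.79^2 / (3*15.499*365.25*86400)
Qv = 0.091851 m^3/s


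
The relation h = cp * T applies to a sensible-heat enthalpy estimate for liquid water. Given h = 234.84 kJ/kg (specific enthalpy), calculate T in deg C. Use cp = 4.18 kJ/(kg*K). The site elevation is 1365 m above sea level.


T = h / cp
T = 234.84 / 4.18
T = 56.182 deg C


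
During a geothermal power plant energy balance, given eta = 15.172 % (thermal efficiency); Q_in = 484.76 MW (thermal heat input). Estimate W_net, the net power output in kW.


W_net = eta / 100 * Q_in
W_net = 15.172 / 100 * 484.76
W_net = 73.54779 MW
Convert: 73.54779 MW * 1000.0 = 73548 kW
W_net = 73548 kW


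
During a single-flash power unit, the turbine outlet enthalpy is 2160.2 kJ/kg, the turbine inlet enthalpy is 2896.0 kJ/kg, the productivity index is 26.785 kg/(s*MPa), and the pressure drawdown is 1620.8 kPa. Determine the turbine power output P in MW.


Step 1: mdot = PI * dP / 1000 = 26.785 * 1620.8 / 1000 = 43.41313 kg/s
Step 2: P = mdot*(h_in - h_out)/1000 = 43.41313*(2896.0 - 2160.2)/1000 = 31.943 MW
P = 31.943 MW


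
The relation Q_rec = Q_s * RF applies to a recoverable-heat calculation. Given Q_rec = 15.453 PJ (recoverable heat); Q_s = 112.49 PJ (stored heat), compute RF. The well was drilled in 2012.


RF = Q_rec / Q_s
RF = 15.453 / 112.49
RF = 0.13737


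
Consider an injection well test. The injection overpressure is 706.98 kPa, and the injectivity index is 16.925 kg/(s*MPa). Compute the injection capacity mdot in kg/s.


mdot = II * dP / 1000
mdot = 16.925 * 706.98 / 1000
mdot = 11.966 kg/s


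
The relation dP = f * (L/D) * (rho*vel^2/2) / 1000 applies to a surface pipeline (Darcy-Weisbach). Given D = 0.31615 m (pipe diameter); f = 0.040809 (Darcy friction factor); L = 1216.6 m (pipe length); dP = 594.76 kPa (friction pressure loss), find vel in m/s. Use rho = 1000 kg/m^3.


vel = sqrt(dP*1000*2*D / (f*L*rho))
vel = sqrt(594.76*1000*2*0.31615 / (0.040809*1216.6*1000))
vel = 2.7522 m/s


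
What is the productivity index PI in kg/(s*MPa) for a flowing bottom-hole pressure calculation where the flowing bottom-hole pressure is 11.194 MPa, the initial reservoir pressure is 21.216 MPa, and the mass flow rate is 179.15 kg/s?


PI = mdot / (P_i - P_wf)
PI = 179.15 / (21.216 - 11.194)
PI = 17.876 kg/(s*MPa)


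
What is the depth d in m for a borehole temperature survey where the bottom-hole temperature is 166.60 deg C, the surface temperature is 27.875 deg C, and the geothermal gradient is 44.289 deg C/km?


d = (T_d - T_surf) / grad * 1000
d = (166.60 - 27.875) / 44.289 * 1000
d = 3132.3 m


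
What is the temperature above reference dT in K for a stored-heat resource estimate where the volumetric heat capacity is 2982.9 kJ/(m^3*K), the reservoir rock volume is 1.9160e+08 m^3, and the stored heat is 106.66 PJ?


dT = Q_s * 1e12 / (Vr * rhoc)
dT = 106.66 * 1e12 / (1.9160e+08 * 2982.9)
dT = 186.62 K


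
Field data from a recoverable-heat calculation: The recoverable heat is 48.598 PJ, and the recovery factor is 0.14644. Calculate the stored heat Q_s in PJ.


Q_s = Q_rec / RF
Q_s = 48.598 / 0.14644
Q_s = 331.86 PJ


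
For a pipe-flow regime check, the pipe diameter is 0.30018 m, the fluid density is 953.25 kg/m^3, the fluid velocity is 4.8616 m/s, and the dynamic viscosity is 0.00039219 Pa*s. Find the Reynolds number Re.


Re = rho * vel * D / mu
Re = 953.25 * 4.8616 * 0.30018 / 0.00039219
Re = 3.5471e+06


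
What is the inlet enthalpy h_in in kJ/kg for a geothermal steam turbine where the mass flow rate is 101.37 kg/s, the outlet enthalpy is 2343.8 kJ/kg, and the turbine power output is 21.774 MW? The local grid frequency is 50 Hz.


h_in = h_out + P * 1000 / mdot
h_in = 2343.8 + 21.774 * 1000 / 101.37
h_in = 2558.6 kJ/kg


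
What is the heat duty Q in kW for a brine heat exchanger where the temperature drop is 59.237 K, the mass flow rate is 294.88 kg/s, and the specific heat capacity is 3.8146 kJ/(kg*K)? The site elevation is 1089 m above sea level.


Q = mdot * cp * dT / 1000
Q = 294.88 * 3.8146 * 59.237 / 1000
Q = 66.63269 MW
Convert: 66.63269 MW * 1000.0 = 66633 kW
Q = 66633 kW


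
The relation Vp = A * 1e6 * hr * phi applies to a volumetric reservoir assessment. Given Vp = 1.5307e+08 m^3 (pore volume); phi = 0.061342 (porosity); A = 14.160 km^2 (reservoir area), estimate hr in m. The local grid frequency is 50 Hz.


hr = Vp / (A * 1e6 * phi)
hr = 1.5307e+08 / (14.160 * 1e6 * 0.061342)
hr = 176.23 m


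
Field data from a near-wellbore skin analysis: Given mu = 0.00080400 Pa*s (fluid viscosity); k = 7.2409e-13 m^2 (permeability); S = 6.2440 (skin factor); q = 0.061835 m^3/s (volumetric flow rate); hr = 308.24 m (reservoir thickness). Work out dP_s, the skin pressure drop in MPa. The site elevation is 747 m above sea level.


dP_s = S * q * mu / (2*pi*k*hr) / 1000
dP_s = 6.2440 * 0.061835 * 0.00080400 / (2*pi*7.2409e-13*308.24) / 1000
dP_s = 221.3563 kPa
Convert: 221.3563 kPa * 0.001 = 0.22136 MPa
dP_s = 0.22136 MPa


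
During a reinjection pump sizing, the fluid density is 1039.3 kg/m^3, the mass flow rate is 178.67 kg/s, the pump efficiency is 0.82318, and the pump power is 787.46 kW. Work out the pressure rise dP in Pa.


dP = P_pump * rho * eta / mdot
dP = 787.46 * 1039.3 * 0.82318 / 178.67
dP = 3770.619 kPa
Convert: 3770.619 kPa * 1000.0 = 3.7706e+06 Pa
dP = 3.7706e+06 Pa


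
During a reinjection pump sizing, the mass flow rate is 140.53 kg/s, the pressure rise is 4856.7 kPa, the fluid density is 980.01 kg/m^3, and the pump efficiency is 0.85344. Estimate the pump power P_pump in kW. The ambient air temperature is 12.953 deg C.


P_pump = mdot * dP / (rho * eta)
P_pump = 140.53 * 4856.7 / (980.01 * 0.85344)
P_pump = 816.03 kW


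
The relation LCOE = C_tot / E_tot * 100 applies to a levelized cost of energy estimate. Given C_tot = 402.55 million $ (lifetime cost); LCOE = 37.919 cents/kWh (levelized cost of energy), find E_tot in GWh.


E_tot = C_tot / LCOE * 100
E_tot = 402.55 / 37.919 * 100
E_tot = 1061.6 GWh


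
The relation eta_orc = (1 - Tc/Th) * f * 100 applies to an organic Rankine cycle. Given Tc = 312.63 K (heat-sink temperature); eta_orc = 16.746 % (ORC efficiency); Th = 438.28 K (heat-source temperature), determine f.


f = (eta_orc/100) / (1 - Tc/Th)
f = (16.746/100) / (1 - 312.63/438.28)
f = 0.58412


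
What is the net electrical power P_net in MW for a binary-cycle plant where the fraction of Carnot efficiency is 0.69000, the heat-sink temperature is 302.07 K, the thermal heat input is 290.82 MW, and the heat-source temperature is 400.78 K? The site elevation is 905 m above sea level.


Step 1: eta = (1 - Tc/Th)*f = (1 - 302.07/400.78)*0.69 = 0.1699434
Step 2: P_net = eta * Q_in = 0.1699434 * 290.82 = 49.423 MW
P_net = 49.423 MW


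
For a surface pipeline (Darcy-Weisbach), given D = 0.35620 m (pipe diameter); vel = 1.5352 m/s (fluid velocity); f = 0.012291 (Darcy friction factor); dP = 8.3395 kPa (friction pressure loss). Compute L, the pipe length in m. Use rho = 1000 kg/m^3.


L = dP*1000*D / (f*rho*vel^2/2)
L = 8.3395*1000*0.35620 / (0.012291*1000*1.5352^2/2)
L = 205.09 m


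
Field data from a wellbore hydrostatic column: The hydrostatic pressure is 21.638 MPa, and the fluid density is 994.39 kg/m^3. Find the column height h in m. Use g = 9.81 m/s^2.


h = P * 1e6 / (g * rho)
h = 21.638 * 1e6 / (9.81 * 994.39)
h = 2218.2 m


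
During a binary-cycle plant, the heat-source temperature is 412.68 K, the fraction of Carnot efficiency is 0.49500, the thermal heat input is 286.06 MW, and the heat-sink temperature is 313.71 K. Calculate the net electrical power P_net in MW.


Step 1: eta = (1 - Tc/Th)*f = (1 - 313.71/412.68)*0.495 = 0.1187122
Step 2: P_net = eta * Q_in = 0.1187122 * 286.06 = 33.959 MW
P_net = 33.959 MW


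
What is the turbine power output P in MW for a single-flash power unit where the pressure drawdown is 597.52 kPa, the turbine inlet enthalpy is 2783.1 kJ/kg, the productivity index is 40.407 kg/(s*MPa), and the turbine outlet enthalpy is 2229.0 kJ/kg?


Step 1: mdot = PI * dP / 1000 = 40.407 * 597.52 / 1000 = 24.14399 kg/s
Step 2: P = mdot*(h_in - h_out)/1000 = 24.14399*(2783.1 - 2229.0)/1000 = 13.378 MW
P = 13.378 MW


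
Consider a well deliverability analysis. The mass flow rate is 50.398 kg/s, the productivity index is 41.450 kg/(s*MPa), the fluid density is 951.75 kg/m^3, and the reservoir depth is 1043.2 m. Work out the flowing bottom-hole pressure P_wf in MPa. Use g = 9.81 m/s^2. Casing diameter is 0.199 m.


Step 1: P_i = rho*g*h/1e6 = 951.75*9.81*1043.2/1e6 = 9.740012 MPa
Step 2: P_wf = P_i - mdot/PI = 9.740012 - 50.398/41.45 = 8.5241 MPa
P_wf = 8.5241 MPa


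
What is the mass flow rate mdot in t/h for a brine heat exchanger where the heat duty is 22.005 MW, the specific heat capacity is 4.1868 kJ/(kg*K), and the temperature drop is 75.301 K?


mdot = Q * 1000 / (cp * dT)
mdot = 22.005 * 1000 / (4.1868 * 75.301)
mdot = 69.79727 kg/s
Convert: 69.79727 kg/s * 3.6 = 251.27 t/h
mdot = 251.27 t/h


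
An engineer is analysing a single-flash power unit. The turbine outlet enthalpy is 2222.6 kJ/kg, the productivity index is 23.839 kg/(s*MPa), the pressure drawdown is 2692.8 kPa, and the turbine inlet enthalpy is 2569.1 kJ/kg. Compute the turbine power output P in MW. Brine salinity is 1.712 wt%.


Step 1: mdot = PI * dP / 1000 = 23.839 * 2692.8 / 1000 = 64.19366 kg/s
Step 2: P = mdot*(h_in - h_out)/1000 = 64.19366*(2569.1 - 2222.6)/1000 = 22.243 MW
P = 22.243 MW


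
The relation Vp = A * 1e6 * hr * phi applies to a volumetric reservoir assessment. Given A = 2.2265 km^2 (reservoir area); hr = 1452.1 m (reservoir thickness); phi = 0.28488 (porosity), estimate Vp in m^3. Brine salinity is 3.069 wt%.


Vp = A * 1e6 * hr * phi
Vp = 2.2265 * 1e6 * 1452.1 * 0.28488
Vp = 9.2105e+08 m^3


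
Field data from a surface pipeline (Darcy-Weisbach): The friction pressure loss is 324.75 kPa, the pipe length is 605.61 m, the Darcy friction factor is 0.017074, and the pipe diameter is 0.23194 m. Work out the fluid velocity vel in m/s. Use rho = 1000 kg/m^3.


vel = sqrt(dP*1000*2*D / (f*L*rho))
vel = sqrt(324.75*1000*2*0.23194 / (0.017074*605.61*1000))
vel = 3.8169 m/s


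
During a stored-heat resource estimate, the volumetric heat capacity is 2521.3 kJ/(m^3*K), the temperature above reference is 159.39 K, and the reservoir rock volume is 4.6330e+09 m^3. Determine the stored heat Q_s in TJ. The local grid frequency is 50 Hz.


Q_s = Vr * rhoc * dT / 1e12
Q_s = 4.6330e+09 * 2521.3 * 159.39 / 1e12
Q_s = 1861.864 PJ
Convert: 1861.864 PJ * 1000.0 = 1.8619e+06 TJ
Q_s = 1.8619e+06 TJ


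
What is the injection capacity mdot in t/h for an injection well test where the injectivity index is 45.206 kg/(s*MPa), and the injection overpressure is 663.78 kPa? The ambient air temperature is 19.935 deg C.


mdot = II * dP / 1000
mdot = 45.206 * 663.78 / 1000
mdot = 30.00684 kg/s
Convert: 30.00684 kg/s * 3.6 = 108.02 t/h
mdot = 108.02 t/h


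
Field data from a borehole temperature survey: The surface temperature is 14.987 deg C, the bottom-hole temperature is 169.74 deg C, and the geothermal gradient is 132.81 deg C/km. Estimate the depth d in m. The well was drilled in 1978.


d = (T_d - T_surf) / grad * 1000
d = (169.74 - 14.987) / 132.81 * 1000
d = 1165.2 m


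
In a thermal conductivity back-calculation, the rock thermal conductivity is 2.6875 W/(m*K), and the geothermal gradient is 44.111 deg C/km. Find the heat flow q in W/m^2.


q = k * grad / 1000
q = 2.6875 * 44.111 / 1000
q = 0.11855 W/m^2


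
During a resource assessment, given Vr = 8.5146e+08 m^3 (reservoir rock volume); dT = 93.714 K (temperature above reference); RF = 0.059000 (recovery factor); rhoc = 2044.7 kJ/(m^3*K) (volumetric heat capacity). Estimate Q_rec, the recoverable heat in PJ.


Step 1: Q_s = Vr*rhoc*dT/1e12 = 8.5146e+08*2044.7*93.714/1e12 = 163.1542 PJ
Step 2: Q_rec = Q_s * RF = 163.1542 * 0.059 = 9.6261 PJ
Q_rec = 9.6261 PJ


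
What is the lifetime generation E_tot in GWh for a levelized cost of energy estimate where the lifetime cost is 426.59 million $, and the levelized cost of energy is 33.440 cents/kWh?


E_tot = C_tot / LCOE * 100
E_tot = 426.59 / 33.440 * 100
E_tot = 1275.7 GWh


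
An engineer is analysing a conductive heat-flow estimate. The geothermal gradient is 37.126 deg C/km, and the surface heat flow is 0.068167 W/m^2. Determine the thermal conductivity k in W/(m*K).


k = q * 1000 / grad
k = 0.068167 * 1000 / 37.126
k = 1.8361 W/(m*K)


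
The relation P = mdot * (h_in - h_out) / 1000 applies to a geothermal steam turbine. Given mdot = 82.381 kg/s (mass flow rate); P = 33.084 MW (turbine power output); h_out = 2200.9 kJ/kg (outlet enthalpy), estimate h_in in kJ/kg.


h_in = h_out + P * 1000 / mdot
h_in = 2200.9 + 33.084 * 1000 / 82.381
h_in = 2602.5 kJ/kg


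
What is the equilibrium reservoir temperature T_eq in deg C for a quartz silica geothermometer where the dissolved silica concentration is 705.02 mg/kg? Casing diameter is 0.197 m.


T_eq = 1309 / (5.19 - log10(SiO2)) - 273.15
T_eq = 1309 / (5.19 - log10(705.02)) - 273.15
T_eq = 285.82 deg C


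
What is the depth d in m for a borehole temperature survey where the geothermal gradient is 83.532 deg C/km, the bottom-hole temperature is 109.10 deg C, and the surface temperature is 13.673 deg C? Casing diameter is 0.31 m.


d = (T_d - T_surf) / grad * 1000
d = (109.10 - 13.673) / 83.532 * 1000
d = 1142.4 m


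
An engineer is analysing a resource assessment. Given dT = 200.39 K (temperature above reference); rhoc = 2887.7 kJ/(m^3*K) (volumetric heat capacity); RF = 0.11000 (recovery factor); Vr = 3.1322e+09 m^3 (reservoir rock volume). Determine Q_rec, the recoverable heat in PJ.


Step 1: Q_s = Vr*rhoc*dT/1e12 = 3.1322e+09*2887.7*200.39/1e12 = 1812.498 PJ
Step 2: Q_rec = Q_s * RF = 1812.498 * 0.11 = 199.37 PJ
Q_rec = 199.37 PJ


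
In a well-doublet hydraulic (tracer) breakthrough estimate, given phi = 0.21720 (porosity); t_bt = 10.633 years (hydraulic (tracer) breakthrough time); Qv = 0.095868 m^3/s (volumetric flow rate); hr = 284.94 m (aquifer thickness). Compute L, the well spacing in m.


L = sqrt(t_bt*365.25*86400*3*Qv / (pi*hr*phi))
L = sqrt(10.633*365.25*86400*3*0.095868 / (pi*284.94*0.21720))
L = 704.52 m


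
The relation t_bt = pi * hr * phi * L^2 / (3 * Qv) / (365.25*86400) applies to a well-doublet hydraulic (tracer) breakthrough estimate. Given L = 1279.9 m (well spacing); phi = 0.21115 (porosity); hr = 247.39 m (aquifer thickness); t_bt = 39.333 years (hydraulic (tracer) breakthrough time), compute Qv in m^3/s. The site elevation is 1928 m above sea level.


Qv = pi*hr*phi*L^2 / (3*t_bt*365.25*86400)
Qv = pi*247.39*0.21115*1279.9^2 / (3*39.333*365.25*86400)
Qv = 0.072193 m^3/s


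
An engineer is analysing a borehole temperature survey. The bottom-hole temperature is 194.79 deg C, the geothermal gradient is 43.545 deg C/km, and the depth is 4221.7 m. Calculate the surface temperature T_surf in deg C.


T_surf = T_d - grad * d / 1000
T_surf = 194.79 - 43.545 * 4221.7 / 1000
T_surf = 10.956 deg C


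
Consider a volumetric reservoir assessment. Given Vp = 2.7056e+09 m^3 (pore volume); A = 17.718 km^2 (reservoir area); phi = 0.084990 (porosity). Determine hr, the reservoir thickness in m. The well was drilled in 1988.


hr = Vp / (A * 1e6 * phi)
hr = 2.7056e+09 / (17.718 * 1e6 * 0.084990)
hr = 1796.7 m


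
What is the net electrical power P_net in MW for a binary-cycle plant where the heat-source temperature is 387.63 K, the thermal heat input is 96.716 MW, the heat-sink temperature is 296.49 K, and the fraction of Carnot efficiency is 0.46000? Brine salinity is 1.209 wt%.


Step 1: eta = (1 - Tc/Th)*f = (1 - 296.49/387.63)*0.46 = 0.1081557
Step 2: P_net = eta * Q_in = 0.1081557 * 96.716 = 10.460 MW
P_net = 10.460 MW


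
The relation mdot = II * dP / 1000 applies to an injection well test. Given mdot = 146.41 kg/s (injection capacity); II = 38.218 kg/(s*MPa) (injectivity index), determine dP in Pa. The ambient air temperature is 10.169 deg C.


dP = mdot * 1000 / II
dP = 146.41 * 1000 / 38.218
dP = 3830.917 kPa
Convert: 3830.917 kPa * 1000.0 = 3.8309e+06 Pa
dP = 3.8309e+06 Pa


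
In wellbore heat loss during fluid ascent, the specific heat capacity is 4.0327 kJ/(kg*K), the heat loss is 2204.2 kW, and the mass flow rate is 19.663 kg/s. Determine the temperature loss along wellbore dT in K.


dT = Q_loss / (mdot * cp)
dT = 2204.2 / (19.663 * 4.0327)
dT = 27.797 K


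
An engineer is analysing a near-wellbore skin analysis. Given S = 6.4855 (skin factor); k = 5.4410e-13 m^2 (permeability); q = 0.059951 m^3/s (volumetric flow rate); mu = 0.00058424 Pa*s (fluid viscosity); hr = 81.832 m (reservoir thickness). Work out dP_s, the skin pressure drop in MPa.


dP_s = S * q * mu / (2*pi*k*hr) / 1000
dP_s = 6.4855 * 0.059951 * 0.00058424 / (2*pi*5.4410e-13*81.832) / 1000
dP_s = 811.9876 kPa
Convert: 811.9876 kPa * 0.001 = 0.81199 MPa
dP_s = 0.81199 MPa
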